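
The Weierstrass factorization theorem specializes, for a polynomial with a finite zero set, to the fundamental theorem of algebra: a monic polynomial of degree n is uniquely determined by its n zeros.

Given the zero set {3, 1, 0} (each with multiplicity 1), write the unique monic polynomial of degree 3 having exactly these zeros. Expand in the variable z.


The polynomial is p(z) = ∏_{α ∈ S} (z − α), where S = {3, 1, 0}.
Expanding the product yields: p(z) = z^3 -4·z^2 + 3·z.
The resulting polynomial has degree 3 and real coefficients as required.

p(z) = z^3 -4·z^2 + 3·z.


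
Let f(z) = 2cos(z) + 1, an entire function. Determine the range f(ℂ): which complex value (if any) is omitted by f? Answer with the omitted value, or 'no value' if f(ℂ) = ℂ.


Little Picard bounds the complement of f(ℂ) to at most one point.
cos is entire and surjective onto ℂ: for every w ∈ ℂ, cos(ζ) = w has a solution ζ ∈ ℂ (e.g., via the complex inverse arccos). With ζ = z this gives z = ζ/(1). Then 2·cos(z) takes every value in 2·ℂ = ℂ, and adding 1 is a bijection of ℂ. So f is surjective and omits no value. (Note: only on the real line is cos bounded by [−1, 1].)

Omitted value: no value.


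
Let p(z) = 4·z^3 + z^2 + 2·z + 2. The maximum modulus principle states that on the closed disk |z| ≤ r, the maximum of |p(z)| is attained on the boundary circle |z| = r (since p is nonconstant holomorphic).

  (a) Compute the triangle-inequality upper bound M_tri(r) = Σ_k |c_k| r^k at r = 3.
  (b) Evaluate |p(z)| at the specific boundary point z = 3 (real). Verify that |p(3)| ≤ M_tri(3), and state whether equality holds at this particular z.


Coefficients: c_0 = 2, c_1 = 2, c_2 = 1, c_3 = 4. Radius r = 3.
Part (a). Triangle bound: M_tri(r) = Σ_k |c_k| r^k
  = |2|·3^0 + |2|·3^1 + |1|·3^2 + |4|·3^3
  = 2 + 6 + 9 + 108 = 125.
This bounds M(r) := max_{|z|=r} |p(z)| from above; equality holds iff all terms c_k z^k can be made to align in phase at a single z on |z|=r.
Part (b). At z = 3 (real, on the circle |z| = r):
  p(3) = (2)·3^0 + (2)·3^1 + (1)·3^2 + (4)·3^3 = 125.
  |p(3)| = 125.
Since all nonzero coefficients share the same sign, |p(3)| = 125 = M_tri(3); the triangle bound is attained at z = 3, so in fact M(r) = 125.

M_tri(3) = 125; |p(3)| = 125; equality at z=3: yes.


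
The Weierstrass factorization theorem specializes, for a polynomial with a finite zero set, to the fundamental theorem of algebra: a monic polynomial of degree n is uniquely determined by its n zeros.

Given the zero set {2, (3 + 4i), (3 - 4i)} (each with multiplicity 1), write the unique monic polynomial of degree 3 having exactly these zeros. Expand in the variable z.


The polynomial is p(z) = ∏_{α ∈ S} (z − α), where S = {2, (3 + 4i), (3 - 4i)}.
Expanding the product yields: p(z) = z^3 -8·z^2 + 37·z -50.
Note conjugate pairs combine to real quadratics: (z − (3+4i))(z − (3−4i)) = z² − 6z + 25.
The resulting polynomial has degree 3 and real coefficients as required.

p(z) = z^3 -8·z^2 + 37·z -50.


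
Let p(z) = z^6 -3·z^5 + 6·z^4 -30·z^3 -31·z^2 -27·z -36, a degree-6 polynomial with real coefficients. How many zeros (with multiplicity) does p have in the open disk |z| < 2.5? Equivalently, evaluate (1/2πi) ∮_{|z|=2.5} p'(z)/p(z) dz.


The zeros of p are: (0 + 3i), (0 - 3i), (0 + 1i), (0 - 1i), 4, -1.
Their magnitudes are: 3, 3, 1, 1, 4, 1.
Zeros with |z| < R = 2.5: (0 + 1i), (0 - 1i), -1.
Count = 3.
By the argument principle, (1/2πi) ∮_{|z|=R} p'(z)/p(z) dz equals exactly this count.

Number of zeros inside |z| < 2.5: 3.


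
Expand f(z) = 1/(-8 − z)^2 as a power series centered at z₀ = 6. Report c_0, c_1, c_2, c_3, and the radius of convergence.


Let w = z − z₀, so z = z₀ + w.
Then -8 − z = -8 − (z₀ + w) = (-8 − z₀) − w = -14 − w.
f(z) = 1/(-14 − w)^2 = (1/(-14)^2) · (1 − w/(-14))^{−2}.
By the binomial series (1−u)^{−2} = Σ_{n≥0} C(n+1, 1) u^n for |u|<1, with u = w/(-14):
  c_n = C(n+1, 1) / (-14)^(n+2).
  c_0 = 1/(-14)^2 = 1/196.
  c_1 = 2/(-14)^3 = -1/1372.
  c_2 = 3/(-14)^4 = 3/38416.
  c_3 = 4/(-14)^5 = -1/134456.
The series is valid for |w/d| < 1, i.e. |z − z₀| < |d|.
Radius of convergence: R = |-8 − z₀| = |-14| = 14 (distance from z₀ to the singularity z = -8).

c_0 = 1/196, c_1 = -1/1372, c_2 = 3/38416, c_3 = -1/134456; R = 14.


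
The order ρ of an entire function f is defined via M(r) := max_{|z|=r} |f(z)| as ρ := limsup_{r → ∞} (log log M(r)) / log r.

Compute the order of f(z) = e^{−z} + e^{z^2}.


Each summand is entire of order 1 and 2 respectively (as in the single-exponential case). The order of a sum is at most the max of the orders, so ρ ≤ 2. For the lower bound: on |z|=r choose arg z so that 1z^2 is real positive; then |e^{1z^2}| = e^{1r^2} while |e^{-1z}| ≤ e^{1r^1} = o(e^{1r^2}). So |f| ≥ e^{1r^2}(1 − o(1)) and ρ ≥ 2. Hence ρ = max(1, 2) = 2.
Therefore ρ = 2.

Order ρ = 2.


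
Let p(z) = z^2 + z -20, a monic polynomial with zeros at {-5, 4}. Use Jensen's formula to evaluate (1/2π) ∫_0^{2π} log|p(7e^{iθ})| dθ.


Zeros: -5, 4; r = 7.
Inside |z| < r: -5, 4. Outside (|z| ≥ r): ∅.
p(0) = -20, so log|p(0)| = log(20) = 2.9957.
Apply Jensen: I(r) = log|p(0)| + Σ_k log(r/|z_k|), summed over zeros inside |z| < r.
  log(r/|z_k|) for z_k = -5: log(7/5) = 0.3365
  log(r/|z_k|) for z_k = 4: log(7/4) = 0.5596
Sum over inside zeros: 0.8961.
I(r) = log|p(0)| + (inside sum) = 2.9957 + 0.8961 = 3.8918.
Closed form (all zeros inside, monic): I(r) = n·log(r) = 2·log(7) = 3.8918. ✓

I(r) ≈ 3.8918.


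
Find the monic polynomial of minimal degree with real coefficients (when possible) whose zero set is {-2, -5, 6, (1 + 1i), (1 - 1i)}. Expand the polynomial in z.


The polynomial is p(z) = ∏_{α ∈ S} (z − α), where S = {-2, -5, 6, (1 + 1i), (1 - 1i)}.
Expanding the product yields: p(z) = z^5 -z^4 -32·z^3 + 6·z^2 + 56·z -120.
Note conjugate pairs combine to real quadratics: (z − (1+1i))(z − (1−1i)) = z² − 2z + 2.
The resulting polynomial has degree 5 and real coefficients as required.

p(z) = z^5 -z^4 -32·z^3 + 6·z^2 + 56·z -120.


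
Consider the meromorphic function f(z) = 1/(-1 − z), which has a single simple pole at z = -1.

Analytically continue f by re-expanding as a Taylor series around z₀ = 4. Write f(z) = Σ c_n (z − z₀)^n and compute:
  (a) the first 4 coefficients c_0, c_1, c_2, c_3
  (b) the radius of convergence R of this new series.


Let w = z − z₀, so z = z₀ + w.
Then -1 − z = -1 − (z₀ + w) = (-1 − z₀) − w = -5 − w.
f(z) = 1/(-5 − w) = (1/(-5)) · 1/(1 − w/(-5)) = Σ_{n≥0} w^n / (-5)^(n+1).
So c_n = 1/(-5)^(n+1):
  c_0 = 1/(-5)^1 = -1/5.
  c_1 = 1/(-5)^2 = 1/25.
  c_2 = 1/(-5)^3 = -1/125.
  c_3 = 1/(-5)^4 = 1/625.
The series is valid for |w/d| < 1, i.e. |z − z₀| < |d|.
Radius of convergence: R = |-1 − z₀| = |-5| = 5 (distance from z₀ to the singularity z = -1).

c_0 = -1/5, c_1 = 1/25, c_2 = -1/125, c_3 = 1/625; R = 5.


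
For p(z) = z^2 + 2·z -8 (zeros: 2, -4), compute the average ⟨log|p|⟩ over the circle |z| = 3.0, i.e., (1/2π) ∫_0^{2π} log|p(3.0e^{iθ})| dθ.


Zeros: -4, 2; r = 3.0.
Inside |z| < r: 2. Outside (|z| ≥ r): -4.
p(0) = -8, so log|p(0)| = log(8) = 2.0794.
Apply Jensen: I(r) = log|p(0)| + Σ_k log(r/|z_k|), summed over zeros inside |z| < r.
  log(r/|z_k|) for z_k = 2: log(3.0/2) = 0.4055
  Outside zeros (-4) contribute nothing to the Jensen sum.
Sum over inside zeros: 0.4055.
I(r) = log|p(0)| + (inside sum) = 2.0794 + 0.4055 = 2.4849.
Note: since some zeros are outside |z| ≤ r, the simplified n·log(r) form does NOT apply — only the inside zeros contribute.

I(r) ≈ 2.4849.


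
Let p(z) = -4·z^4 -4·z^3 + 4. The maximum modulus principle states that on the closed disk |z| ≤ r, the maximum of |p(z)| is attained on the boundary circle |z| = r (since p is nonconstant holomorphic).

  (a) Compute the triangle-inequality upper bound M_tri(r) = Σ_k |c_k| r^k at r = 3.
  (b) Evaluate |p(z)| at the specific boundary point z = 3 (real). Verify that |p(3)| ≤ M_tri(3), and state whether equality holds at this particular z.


Coefficients: c_0 = 4, c_1 = 0, c_2 = 0, c_3 = -4, c_4 = -4. Radius r = 3.
Part (a). Triangle bound: M_tri(r) = Σ_k |c_k| r^k
  = |4|·3^0 + |0|·3^1 + |0|·3^2 + |-4|·3^3 + |-4|·3^4
  = 4 + 0 + 0 + 108 + 324 = 436.
This bounds M(r) := max_{|z|=r} |p(z)| from above; equality holds iff all terms c_k z^k can be made to align in phase at a single z on |z|=r.
Part (b). At z = 3 (real, on the circle |z| = r):
  p(3) = (4)·3^0 + (0)·3^1 + (0)·3^2 + (-4)·3^3 + (-4)·3^4 = -428.
  |p(3)| = 428.
Check: |p(3)| = 428 ≤ 436 = M_tri(3). ✓ Equality does not hold at z = 3 (the coefficients have mixed signs, so the terms do not all align in phase there).

M_tri(3) = 436; |p(3)| = 428; equality at z=3: no.


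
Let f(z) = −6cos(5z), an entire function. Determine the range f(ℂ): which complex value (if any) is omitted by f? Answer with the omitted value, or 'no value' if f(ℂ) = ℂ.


Little Picard bounds the complement of f(ℂ) to at most one point.
cos is entire and surjective onto ℂ: for every w ∈ ℂ, cos(ζ) = w has a solution ζ ∈ ℂ (e.g., via the complex inverse arccos). With ζ = 5z this gives z = ζ/(5). Then -6·cos(5z) takes every value in -6·ℂ = ℂ, and adding 0 is a bijection of ℂ. So f is surjective and omits no value. (Note: only on the real line is cos bounded by [−1, 1].)

Omitted value: no value.


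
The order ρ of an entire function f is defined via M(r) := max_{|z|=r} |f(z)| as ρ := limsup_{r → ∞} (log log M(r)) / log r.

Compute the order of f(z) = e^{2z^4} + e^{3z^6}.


Each summand is entire of order 4 and 6 respectively (as in the single-exponential case). The order of a sum is at most the max of the orders, so ρ ≤ 6. For the lower bound: on |z|=r choose arg z so that 3z^6 is real positive; then |e^{3z^6}| = e^{3r^6} while |e^{2z^4}| ≤ e^{2r^4} = o(e^{3r^6}). So |f| ≥ e^{3r^6}(1 − o(1)) and ρ ≥ 6. Hence ρ = max(4, 6) = 6.
Therefore ρ = 6.

Order ρ = 6.


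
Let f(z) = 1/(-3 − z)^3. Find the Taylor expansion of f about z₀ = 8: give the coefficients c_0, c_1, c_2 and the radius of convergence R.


Let w = z − z₀, so z = z₀ + w.
Then -3 − z = -3 − (z₀ + w) = (-3 − z₀) − w = -11 − w.
f(z) = 1/(-11 − w)^3 = (1/(-11)^3) · (1 − w/(-11))^{−3}.
By the binomial series (1−u)^{−3} = Σ_{n≥0} C(n+2, 2) u^n for |u|<1, with u = w/(-11):
  c_n = C(n+2, 2) / (-11)^(n+3).
  c_0 = 1/(-11)^3 = -1/1331.
  c_1 = 3/(-11)^4 = 3/14641.
  c_2 = 6/(-11)^5 = -6/161051.
The series is valid for |w/d| < 1, i.e. |z − z₀| < |d|.
Radius of convergence: R = |-3 − z₀| = |-11| = 11 (distance from z₀ to the singularity z = -3).

c_0 = -1/1331, c_1 = 3/14641, c_2 = -6/161051; R = 11.


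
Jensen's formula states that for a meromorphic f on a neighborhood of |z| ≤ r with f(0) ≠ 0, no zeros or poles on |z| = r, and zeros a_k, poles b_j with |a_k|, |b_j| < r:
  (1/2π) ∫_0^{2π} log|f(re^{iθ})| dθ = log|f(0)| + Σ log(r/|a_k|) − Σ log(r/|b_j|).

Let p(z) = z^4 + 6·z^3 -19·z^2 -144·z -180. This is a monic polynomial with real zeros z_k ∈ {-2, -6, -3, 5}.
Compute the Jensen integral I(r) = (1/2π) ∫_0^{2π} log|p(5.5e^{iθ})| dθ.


Zeros: -6, -3, -2, 5; r = 5.5.
Inside |z| < r: -3, -2, 5. Outside (|z| ≥ r): -6.
p(0) = -180, so log|p(0)| = log(180) = 5.1930.
Apply Jensen: I(r) = log|p(0)| + Σ_k log(r/|z_k|), summed over zeros inside |z| < r.
  log(r/|z_k|) for z_k = -2: log(5.5/2) = 1.0116
  log(r/|z_k|) for z_k = -3: log(5.5/3) = 0.6061
  log(r/|z_k|) for z_k = 5: log(5.5/5) = 0.0953
  Outside zeros (-6) contribute nothing to the Jensen sum.
Sum over inside zeros: 1.7130.
I(r) = log|p(0)| + (inside sum) = 5.1930 + 1.7130 = 6.9060.
Note: since some zeros are outside |z| ≤ r, the simplified n·log(r) form does NOT apply — only the inside zeros contribute.

I(r) ≈ 6.9060.


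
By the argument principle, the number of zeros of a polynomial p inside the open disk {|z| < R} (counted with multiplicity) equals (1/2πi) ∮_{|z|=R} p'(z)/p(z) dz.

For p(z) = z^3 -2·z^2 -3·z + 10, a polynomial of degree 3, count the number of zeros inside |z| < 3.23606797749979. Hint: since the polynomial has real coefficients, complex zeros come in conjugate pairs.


The zeros of p are: -2, (2 + 1i), (2 - 1i).
Their magnitudes are: 2, 2.236, 2.236.
Zeros with |z| < R = 3.23606797749979: -2, (2 + 1i), (2 - 1i).
Count = 3.
By the argument principle, (1/2πi) ∮_{|z|=R} p'(z)/p(z) dz equals exactly this count.

Number of zeros inside |z| < 3.23606797749979: 3.


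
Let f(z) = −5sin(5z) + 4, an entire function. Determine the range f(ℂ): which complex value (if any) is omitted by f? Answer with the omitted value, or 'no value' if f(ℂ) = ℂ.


Little Picard bounds the complement of f(ℂ) to at most one point.
sin is entire and surjective onto ℂ: for every w ∈ ℂ, sin(ζ) = w has a solution ζ ∈ ℂ (e.g., via the complex inverse arcsin). With ζ = 5z this gives z = ζ/(5). Then -5·sin(5z) takes every value in -5·ℂ = ℂ, and adding 4 is a bijection of ℂ. So f is surjective and omits no value. (Note: only on the real line is sin bounded by [−1, 1].)

Omitted value: no value.


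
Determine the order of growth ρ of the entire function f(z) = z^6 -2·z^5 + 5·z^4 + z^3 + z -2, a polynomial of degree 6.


|f(z)| ≤ Σ|c_k|·r^k = O(r^6) as r → ∞. Polynomial growth is O(e^{r^ε}) for every ε > 0 (since r^6/e^{r^ε} → 0), so ρ ≤ ε for all ε > 0, i.e. ρ = 0. Every nonconstant polynomial has order 0.
Therefore ρ = 0.

Order ρ = 0.


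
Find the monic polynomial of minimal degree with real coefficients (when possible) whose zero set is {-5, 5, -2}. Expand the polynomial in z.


The polynomial is p(z) = ∏_{α ∈ S} (z − α), where S = {-5, 5, -2}.
Expanding the product yields: p(z) = z^3 + 2·z^2 -25·z -50.
The resulting polynomial has degree 3 and real coefficients as required.

p(z) = z^3 + 2·z^2 -25·z -50.


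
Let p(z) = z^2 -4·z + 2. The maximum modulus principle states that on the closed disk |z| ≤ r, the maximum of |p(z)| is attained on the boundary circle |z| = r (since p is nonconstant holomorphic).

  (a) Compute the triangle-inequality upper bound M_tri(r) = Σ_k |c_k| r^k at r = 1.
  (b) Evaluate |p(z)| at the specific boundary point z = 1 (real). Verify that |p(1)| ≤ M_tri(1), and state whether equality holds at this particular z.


Coefficients: c_0 = 2, c_1 = -4, c_2 = 1. Radius r = 1.
Part (a). Triangle bound: M_tri(r) = Σ_k |c_k| r^k
  = |2|·1^0 + |-4|·1^1 + |1|·1^2
  = 2 + 4 + 1 = 7.
This bounds M(r) := max_{|z|=r} |p(z)| from above; equality holds iff all terms c_k z^k can be made to align in phase at a single z on |z|=r.
Part (b). At z = 1 (real, on the circle |z| = r):
  p(1) = (2)·1^0 + (-4)·1^1 + (1)·1^2 = -1.
  |p(1)| = 1.
Check: |p(1)| = 1 ≤ 7 = M_tri(1). ✓ Equality does not hold at z = 1 (the coefficients have mixed signs, so the terms do not all align in phase there).

M_tri(1) = 7; |p(1)| = 1; equality at z=1: no.


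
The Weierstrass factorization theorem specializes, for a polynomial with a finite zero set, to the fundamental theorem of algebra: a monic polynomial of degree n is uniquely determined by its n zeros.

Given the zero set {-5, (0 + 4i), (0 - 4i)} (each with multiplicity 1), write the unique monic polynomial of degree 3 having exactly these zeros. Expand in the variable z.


The polynomial is p(z) = ∏_{α ∈ S} (z − α), where S = {-5, (0 + 4i), (0 - 4i)}.
Expanding the product yields: p(z) = z^3 + 5·z^2 + 16·z + 80.
Note conjugate pairs combine to real quadratics: (z − (0+4i))(z − (0−4i)) = z² + 16.
The resulting polynomial has degree 3 and real coefficients as required.

p(z) = z^3 + 5·z^2 + 16·z + 80.


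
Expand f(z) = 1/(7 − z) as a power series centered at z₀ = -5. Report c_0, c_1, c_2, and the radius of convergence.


Let w = z − z₀, so z = z₀ + w.
Then 7 − z = 7 − (z₀ + w) = (7 − z₀) − w = 12 − w.
f(z) = 1/(12 − w) = (1/(12)) · 1/(1 − w/(12)) = Σ_{n≥0} w^n / (12)^(n+1).
So c_n = 1/(12)^(n+1):
  c_0 = 1/(12)^1 = 1/12.
  c_1 = 1/(12)^2 = 1/144.
  c_2 = 1/(12)^3 = 1/1728.
The series is valid for |w/d| < 1, i.e. |z − z₀| < |d|.
Radius of convergence: R = |7 − z₀| = |12| = 12 (distance from z₀ to the singularity z = 7).

c_0 = 1/12, c_1 = 1/144, c_2 = 1/1728; R = 12.


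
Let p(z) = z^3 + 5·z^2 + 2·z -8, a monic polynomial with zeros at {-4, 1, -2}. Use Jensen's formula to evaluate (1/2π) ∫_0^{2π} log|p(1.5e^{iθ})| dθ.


Zeros: -4, -2, 1; r = 1.5.
Inside |z| < r: 1. Outside (|z| ≥ r): -4, -2.
p(0) = -8, so log|p(0)| = log(8) = 2.0794.
Apply Jensen: I(r) = log|p(0)| + Σ_k log(r/|z_k|), summed over zeros inside |z| < r.
  log(r/|z_k|) for z_k = 1: log(1.5/1) = 0.4055
  Outside zeros (-4, -2) contribute nothing to the Jensen sum.
Sum over inside zeros: 0.4055.
I(r) = log|p(0)| + (inside sum) = 2.0794 + 0.4055 = 2.4849.
Note: since some zeros are outside |z| ≤ r, the simplified n·log(r) form does NOT apply — only the inside zeros contribute.

I(r) ≈ 2.4849.


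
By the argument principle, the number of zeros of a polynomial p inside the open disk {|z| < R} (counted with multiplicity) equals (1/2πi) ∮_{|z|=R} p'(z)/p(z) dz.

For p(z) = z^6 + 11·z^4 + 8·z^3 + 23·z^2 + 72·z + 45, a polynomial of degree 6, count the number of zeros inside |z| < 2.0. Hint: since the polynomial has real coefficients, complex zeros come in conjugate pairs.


The zeros of p are: -1, -1, (1 + 2i), (1 - 2i), (0 + 3i), (0 - 3i).
Their magnitudes are: 1, 1, 2.236, 2.236, 3, 3.
Zeros with |z| < R = 2.0: -1, -1.
Count = 2.
By the argument principle, (1/2πi) ∮_{|z|=R} p'(z)/p(z) dz equals exactly this count.

Number of zeros inside |z| < 2.0: 2.


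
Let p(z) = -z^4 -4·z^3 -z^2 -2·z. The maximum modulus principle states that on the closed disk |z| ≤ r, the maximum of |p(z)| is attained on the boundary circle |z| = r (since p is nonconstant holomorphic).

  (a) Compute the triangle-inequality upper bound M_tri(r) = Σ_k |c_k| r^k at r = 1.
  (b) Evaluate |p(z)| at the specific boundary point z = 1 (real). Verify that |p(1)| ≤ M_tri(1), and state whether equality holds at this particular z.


Coefficients: c_0 = 0, c_1 = -2, c_2 = -1, c_3 = -4, c_4 = -1. Radius r = 1.
Part (a). Triangle bound: M_tri(r) = Σ_k |c_k| r^k
  = |0|·1^0 + |-2|·1^1 + |-1|·1^2 + |-4|·1^3 + |-1|·1^4
  = 0 + 2 + 1 + 4 + 1 = 8.
This bounds M(r) := max_{|z|=r} |p(z)| from above; equality holds iff all terms c_k z^k can be made to align in phase at a single z on |z|=r.
Part (b). At z = 1 (real, on the circle |z| = r):
  p(1) = (0)·1^0 + (-2)·1^1 + (-1)·1^2 + (-4)·1^3 + (-1)·1^4 = -8.
  |p(1)| = 8.
Since all nonzero coefficients share the same sign, |p(1)| = 8 = M_tri(1); the triangle bound is attained at z = 1, so in fact M(r) = 8.

M_tri(1) = 8; |p(1)| = 8; equality at z=1: yes.


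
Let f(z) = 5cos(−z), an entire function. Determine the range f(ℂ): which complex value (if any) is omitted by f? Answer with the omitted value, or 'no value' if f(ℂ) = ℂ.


Little Picard bounds the complement of f(ℂ) to at most one point.
cos is entire and surjective onto ℂ: for every w ∈ ℂ, cos(ζ) = w has a solution ζ ∈ ℂ (e.g., via the complex inverse arccos). With ζ = −z this gives z = ζ/(-1). Then 5·cos(−z) takes every value in 5·ℂ = ℂ, and adding 0 is a bijection of ℂ. So f is surjective and omits no value. (Note: only on the real line is cos bounded by [−1, 1].)

Omitted value: no value.


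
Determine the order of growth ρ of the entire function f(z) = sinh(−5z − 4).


sinh(w) is a linear combination of e^{iw} and e^{−iw} (or e^w, e^{−w} in the hyperbolic case), so |sinh(w)| ≤ e^{|w|}. With w = −5z − 4, |w| ≤ 5|z| + 4 = 5r + 4 on |z| = r, giving M(r) ≤ e^{5r + 4}, so ρ ≤ 1. On a suitable ray (z = it for sin/cos; z = t for sinh/cosh, t real → ∞), |sinh(−5z − 4)| grows like e^{5|t|}/2, so ρ ≥ 1. Hence ρ = 1.
Therefore ρ = 1.

Order ρ = 1.


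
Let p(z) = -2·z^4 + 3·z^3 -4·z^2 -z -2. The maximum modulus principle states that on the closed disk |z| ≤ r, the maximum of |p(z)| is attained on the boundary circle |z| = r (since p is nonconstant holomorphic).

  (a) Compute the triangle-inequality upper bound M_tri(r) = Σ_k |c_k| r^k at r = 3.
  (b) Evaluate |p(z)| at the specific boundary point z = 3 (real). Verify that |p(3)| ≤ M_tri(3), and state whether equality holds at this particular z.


Coefficients: c_0 = -2, c_1 = -1, c_2 = -4, c_3 = 3, c_4 = -2. Radius r = 3.
Part (a). Triangle bound: M_tri(r) = Σ_k |c_k| r^k
  = |-2|·3^0 + |-1|·3^1 + |-4|·3^2 + |3|·3^3 + |-2|·3^4
  = 2 + 3 + 36 + 81 + 162 = 284.
This bounds M(r) := max_{|z|=r} |p(z)| from above; equality holds iff all terms c_k z^k can be made to align in phase at a single z on |z|=r.
Part (b). At z = 3 (real, on the circle |z| = r):
  p(3) = (-2)·3^0 + (-1)·3^1 + (-4)·3^2 + (3)·3^3 + (-2)·3^4 = -122.
  |p(3)| = 122.
Check: |p(3)| = 122 ≤ 284 = M_tri(3). ✓ Equality does not hold at z = 3 (the coefficients have mixed signs, so the terms do not all align in phase there).

M_tri(3) = 284; |p(3)| = 122; equality at z=3: no.


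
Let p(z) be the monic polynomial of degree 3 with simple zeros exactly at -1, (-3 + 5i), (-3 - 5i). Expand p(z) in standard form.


The polynomial is p(z) = ∏_{α ∈ S} (z − α), where S = {-1, (-3 + 5i), (-3 - 5i)}.
Expanding the product yields: p(z) = z^3 + 7·z^2 + 40·z + 34.
Note conjugate pairs combine to real quadratics: (z − (-3+5i))(z − (-3−5i)) = z² + 6z + 34.
The resulting polynomial has degree 3 and real coefficients as required.

p(z) = z^3 + 7·z^2 + 40·z + 34.


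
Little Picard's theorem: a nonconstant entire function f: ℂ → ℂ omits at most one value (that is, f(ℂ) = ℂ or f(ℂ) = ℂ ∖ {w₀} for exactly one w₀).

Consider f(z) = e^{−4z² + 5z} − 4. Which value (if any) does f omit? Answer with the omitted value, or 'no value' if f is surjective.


Little Picard bounds the complement of f(ℂ) to at most one point.
The exponent g(z) = −4z² + 5z is a nonconstant polynomial, hence surjective onto ℂ. So e^{g(z)} takes every value in {e^w : w ∈ ℂ} = ℂ ∖ {0}. Adding -4 shifts the range to ℂ ∖ {-4}. f omits exactly -4.

Omitted value: -4.


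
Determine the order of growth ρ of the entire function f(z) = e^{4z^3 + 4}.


|e^{4z^3 + 4}| = e^{Re(4·z^3) + 4} ≤ e^{4|z|^3 + 4} = e^{4r^3 + 4} on |z| = r, so ρ ≤ 3. Choosing z on |z|=r so that 4·z^3 is real positive (always possible by picking arg z appropriately) gives |f(z)| = e^{4r^3 + 4}, matching the bound. The additive constant 4 does not affect log log M(r) ~ 3·log r. Hence ρ = 3.
Therefore ρ = 3.

Order ρ = 3.


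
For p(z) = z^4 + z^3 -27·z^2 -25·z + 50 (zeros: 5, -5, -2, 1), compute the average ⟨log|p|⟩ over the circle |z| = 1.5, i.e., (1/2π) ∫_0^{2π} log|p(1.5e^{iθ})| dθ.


Zeros: -5, -2, 1, 5; r = 1.5.
Inside |z| < r: 1. Outside (|z| ≥ r): -5, -2, 5.
p(0) = 50, so log|p(0)| = log(50) = 3.9120.
Apply Jensen: I(r) = log|p(0)| + Σ_k log(r/|z_k|), summed over zeros inside |z| < r.
  log(r/|z_k|) for z_k = 1: log(1.5/1) = 0.4055
  Outside zeros (-5, -2, 5) contribute nothing to the Jensen sum.
Sum over inside zeros: 0.4055.
I(r) = log|p(0)| + (inside sum) = 3.9120 + 0.4055 = 4.3175.
Note: since some zeros are outside |z| ≤ r, the simplified n·log(r) form does NOT apply — only the inside zeros contribute.

I(r) ≈ 4.3175.


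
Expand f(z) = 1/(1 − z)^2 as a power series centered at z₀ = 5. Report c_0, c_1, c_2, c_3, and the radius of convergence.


Let w = z − z₀, so z = z₀ + w.
Then 1 − z = 1 − (z₀ + w) = (1 − z₀) − w = -4 − w.
f(z) = 1/(-4 − w)^2 = (1/(-4)^2) · (1 − w/(-4))^{−2}.
By the binomial series (1−u)^{−2} = Σ_{n≥0} C(n+1, 1) u^n for |u|<1, with u = w/(-4):
  c_n = C(n+1, 1) / (-4)^(n+2).
  c_0 = 1/(-4)^2 = 1/16.
  c_1 = 2/(-4)^3 = -1/32.
  c_2 = 3/(-4)^4 = 3/256.
  c_3 = 4/(-4)^5 = -1/256.
The series is valid for |w/d| < 1, i.e. |z − z₀| < |d|.
Radius of convergence: R = |1 − z₀| = |-4| = 4 (distance from z₀ to the singularity z = 1).

c_0 = 1/16, c_1 = -1/32, c_2 = 3/256, c_3 = -1/256; R = 4.


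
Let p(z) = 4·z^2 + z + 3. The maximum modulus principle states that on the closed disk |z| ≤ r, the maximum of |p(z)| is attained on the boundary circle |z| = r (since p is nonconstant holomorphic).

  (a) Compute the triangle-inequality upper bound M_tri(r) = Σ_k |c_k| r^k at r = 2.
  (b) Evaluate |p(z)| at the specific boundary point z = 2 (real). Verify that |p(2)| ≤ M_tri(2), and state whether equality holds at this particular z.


Coefficients: c_0 = 3, c_1 = 1, c_2 = 4. Radius r = 2.
Part (a). Triangle bound: M_tri(r) = Σ_k |c_k| r^k
  = |3|·2^0 + |1|·2^1 + |4|·2^2
  = 3 + 2 + 16 = 21.
This bounds M(r) := max_{|z|=r} |p(z)| from above; equality holds iff all terms c_k z^k can be made to align in phase at a single z on |z|=r.
Part (b). At z = 2 (real, on the circle |z| = r):
  p(2) = (3)·2^0 + (1)·2^1 + (4)·2^2 = 21.
  |p(2)| = 21.
Since all nonzero coefficients share the same sign, |p(2)| = 21 = M_tri(2); the triangle bound is attained at z = 2, so in fact M(r) = 21.

M_tri(2) = 21; |p(2)| = 21; equality at z=2: yes.


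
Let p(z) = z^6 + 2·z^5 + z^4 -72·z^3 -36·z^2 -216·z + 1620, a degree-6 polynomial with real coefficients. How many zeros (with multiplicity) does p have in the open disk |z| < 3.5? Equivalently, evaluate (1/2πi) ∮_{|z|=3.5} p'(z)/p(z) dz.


The zeros of p are: (-1 + 3i), (-1 - 3i), 3, 3, (-3 + 3i), (-3 - 3i).
Their magnitudes are: 3.162, 3.162, 3, 3, 4.243, 4.243.
Zeros with |z| < R = 3.5: (-1 + 3i), (-1 - 3i), 3, 3.
Count = 4.
By the argument principle, (1/2πi) ∮_{|z|=R} p'(z)/p(z) dz equals exactly this count.

Number of zeros inside |z| < 3.5: 4.


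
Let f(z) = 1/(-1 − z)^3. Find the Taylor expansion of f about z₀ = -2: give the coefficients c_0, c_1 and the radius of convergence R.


Let w = z − z₀, so z = z₀ + w.
Then -1 − z = -1 − (z₀ + w) = (-1 − z₀) − w = 1 − w.
f(z) = 1/(1 − w)^3 = (1/(1)^3) · (1 − w/(1))^{−3}.
By the binomial series (1−u)^{−3} = Σ_{n≥0} C(n+2, 2) u^n for |u|<1, with u = w/(1):
  c_n = C(n+2, 2) / (1)^(n+3).
  c_0 = 1/(1)^3 = 1.
  c_1 = 3/(1)^4 = 3.
The series is valid for |w/d| < 1, i.e. |z − z₀| < |d|.
Radius of convergence: R = |-1 − z₀| = |1| = 1 (distance from z₀ to the singularity z = -1).

c_0 = 1, c_1 = 3; R = 1.


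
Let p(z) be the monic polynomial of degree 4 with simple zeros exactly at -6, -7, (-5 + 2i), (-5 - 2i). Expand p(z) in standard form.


The polynomial is p(z) = ∏_{α ∈ S} (z − α), where S = {-6, -7, (-5 + 2i), (-5 - 2i)}.
Expanding the product yields: p(z) = z^4 + 23·z^3 + 201·z^2 + 797·z + 1218.
Note conjugate pairs combine to real quadratics: (z − (-5+2i))(z − (-5−2i)) = z² + 10z + 29.
The resulting polynomial has degree 4 and real coefficients as required.

p(z) = z^4 + 23·z^3 + 201·z^2 + 797·z + 1218.


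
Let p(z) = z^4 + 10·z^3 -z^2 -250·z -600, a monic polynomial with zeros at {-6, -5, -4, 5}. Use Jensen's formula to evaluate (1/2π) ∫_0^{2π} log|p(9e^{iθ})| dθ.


Zeros: -6, -5, -4, 5; r = 9.
Inside |z| < r: -6, -5, -4, 5. Outside (|z| ≥ r): ∅.
p(0) = -600, so log|p(0)| = log(600) = 6.3969.
Apply Jensen: I(r) = log|p(0)| + Σ_k log(r/|z_k|), summed over zeros inside |z| < r.
  log(r/|z_k|) for z_k = -6: log(9/6) = 0.4055
  log(r/|z_k|) for z_k = -5: log(9/5) = 0.5878
  log(r/|z_k|) for z_k = -4: log(9/4) = 0.8109
  log(r/|z_k|) for z_k = 5: log(9/5) = 0.5878
Sum over inside zeros: 2.3920.
I(r) = log|p(0)| + (inside sum) = 6.3969 + 2.3920 = 8.7889.
Closed form (all zeros inside, monic): I(r) = n·log(r) = 4·log(9) = 8.7889. ✓

I(r) ≈ 8.7889.


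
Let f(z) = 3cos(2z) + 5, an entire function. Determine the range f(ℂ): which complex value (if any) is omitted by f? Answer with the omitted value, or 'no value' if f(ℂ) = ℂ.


Little Picard bounds the complement of f(ℂ) to at most one point.
cos is entire and surjective onto ℂ: for every w ∈ ℂ, cos(ζ) = w has a solution ζ ∈ ℂ (e.g., via the complex inverse arccos). With ζ = 2z this gives z = ζ/(2). Then 3·cos(2z) takes every value in 3·ℂ = ℂ, and adding 5 is a bijection of ℂ. So f is surjective and omits no value. (Note: only on the real line is cos bounded by [−1, 1].)

Omitted value: no value.


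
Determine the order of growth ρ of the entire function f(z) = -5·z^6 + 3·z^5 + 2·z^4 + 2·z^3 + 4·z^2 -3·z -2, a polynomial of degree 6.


|f(z)| ≤ Σ|c_k|·r^k = O(r^6) as r → ∞. Polynomial growth is O(e^{r^ε}) for every ε > 0 (since r^6/e^{r^ε} → 0), so ρ ≤ ε for all ε > 0, i.e. ρ = 0. Every nonconstant polynomial has order 0.
Therefore ρ = 0.

Order ρ = 0.


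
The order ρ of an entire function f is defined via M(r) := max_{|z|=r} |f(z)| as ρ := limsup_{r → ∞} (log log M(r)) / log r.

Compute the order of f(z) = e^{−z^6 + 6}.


|e^{−z^6 + 6}| = e^{Re(-1·z^6) + 6} ≤ e^{1|z|^6 + 6} = e^{1r^6 + 6} on |z| = r, so ρ ≤ 6. Choosing z on |z|=r so that -1·z^6 is real positive (always possible by picking arg z appropriately) gives |f(z)| = e^{1r^6 + 6}, matching the bound. The additive constant 6 does not affect log log M(r) ~ 6·log r. Hence ρ = 6.
Therefore ρ = 6.

Order ρ = 6.


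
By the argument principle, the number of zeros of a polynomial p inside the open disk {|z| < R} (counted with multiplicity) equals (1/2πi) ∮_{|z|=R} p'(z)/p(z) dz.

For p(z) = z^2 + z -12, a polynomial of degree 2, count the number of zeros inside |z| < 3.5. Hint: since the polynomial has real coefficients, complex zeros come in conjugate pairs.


The zeros of p are: 3, -4.
Their magnitudes are: 3, 4.
Zeros with |z| < R = 3.5: 3.
Count = 1.
By the argument principle, (1/2πi) ∮_{|z|=R} p'(z)/p(z) dz equals exactly this count.

Number of zeros inside |z| < 3.5: 1.


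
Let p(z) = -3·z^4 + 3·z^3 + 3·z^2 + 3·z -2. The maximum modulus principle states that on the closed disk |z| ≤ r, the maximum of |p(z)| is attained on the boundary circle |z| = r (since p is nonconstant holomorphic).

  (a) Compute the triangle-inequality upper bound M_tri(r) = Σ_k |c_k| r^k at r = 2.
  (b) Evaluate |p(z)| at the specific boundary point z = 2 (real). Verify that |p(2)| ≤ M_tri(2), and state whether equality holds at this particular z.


Coefficients: c_0 = -2, c_1 = 3, c_2 = 3, c_3 = 3, c_4 = -3. Radius r = 2.
Part (a). Triangle bound: M_tri(r) = Σ_k |c_k| r^k
  = |-2|·2^0 + |3|·2^1 + |3|·2^2 + |3|·2^3 + |-3|·2^4
  = 2 + 6 + 12 + 24 + 48 = 92.
This bounds M(r) := max_{|z|=r} |p(z)| from above; equality holds iff all terms c_k z^k can be made to align in phase at a single z on |z|=r.
Part (b). At z = 2 (real, on the circle |z| = r):
  p(2) = (-2)·2^0 + (3)·2^1 + (3)·2^2 + (3)·2^3 + (-3)·2^4 = -8.
  |p(2)| = 8.
Check: |p(2)| = 8 ≤ 92 = M_tri(2). ✓ Equality does not hold at z = 2 (the coefficients have mixed signs, so the terms do not all align in phase there).

M_tri(2) = 92; |p(2)| = 8; equality at z=2: no.


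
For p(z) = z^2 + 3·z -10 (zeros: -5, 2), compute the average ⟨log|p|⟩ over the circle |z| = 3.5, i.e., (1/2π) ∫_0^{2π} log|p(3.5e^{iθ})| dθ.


Zeros: -5, 2; r = 3.5.
Inside |z| < r: 2. Outside (|z| ≥ r): -5.
p(0) = -10, so log|p(0)| = log(10) = 2.3026.
Apply Jensen: I(r) = log|p(0)| + Σ_k log(r/|z_k|), summed over zeros inside |z| < r.
  log(r/|z_k|) for z_k = 2: log(3.5/2) = 0.5596
  Outside zeros (-5) contribute nothing to the Jensen sum.
Sum over inside zeros: 0.5596.
I(r) = log|p(0)| + (inside sum) = 2.3026 + 0.5596 = 2.8622.
Note: since some zeros are outside |z| ≤ r, the simplified n·log(r) form does NOT apply — only the inside zeros contribute.

I(r) ≈ 2.8622.


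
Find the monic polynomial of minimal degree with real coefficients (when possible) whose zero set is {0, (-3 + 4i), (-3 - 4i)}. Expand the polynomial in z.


The polynomial is p(z) = ∏_{α ∈ S} (z − α), where S = {0, (-3 + 4i), (-3 - 4i)}.
Expanding the product yields: p(z) = z^3 + 6·z^2 + 25·z.
Note conjugate pairs combine to real quadratics: (z − (-3+4i))(z − (-3−4i)) = z² + 6z + 25.
The resulting polynomial has degree 3 and real coefficients as required.

p(z) = z^3 + 6·z^2 + 25·z.


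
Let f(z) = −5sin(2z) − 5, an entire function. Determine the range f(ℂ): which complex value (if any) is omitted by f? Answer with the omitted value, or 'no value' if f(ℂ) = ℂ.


Little Picard bounds the complement of f(ℂ) to at most one point.
sin is entire and surjective onto ℂ: for every w ∈ ℂ, sin(ζ) = w has a solution ζ ∈ ℂ (e.g., via the complex inverse arcsin). With ζ = 2z this gives z = ζ/(2). Then -5·sin(2z) takes every value in -5·ℂ = ℂ, and adding -5 is a bijection of ℂ. So f is surjective and omits no value. (Note: only on the real line is sin bounded by [−1, 1].)

Omitted value: no value.


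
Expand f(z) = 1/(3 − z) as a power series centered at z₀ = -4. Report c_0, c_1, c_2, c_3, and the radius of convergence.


Let w = z − z₀, so z = z₀ + w.
Then 3 − z = 3 − (z₀ + w) = (3 − z₀) − w = 7 − w.
f(z) = 1/(7 − w) = (1/(7)) · 1/(1 − w/(7)) = Σ_{n≥0} w^n / (7)^(n+1).
So c_n = 1/(7)^(n+1):
  c_0 = 1/(7)^1 = 1/7.
  c_1 = 1/(7)^2 = 1/49.
  c_2 = 1/(7)^3 = 1/343.
  c_3 = 1/(7)^4 = 1/2401.
The series is valid for |w/d| < 1, i.e. |z − z₀| < |d|.
Radius of convergence: R = |3 − z₀| = |7| = 7 (distance from z₀ to the singularity z = 3).

c_0 = 1/7, c_1 = 1/49, c_2 = 1/343, c_3 = 1/2401; R = 7.


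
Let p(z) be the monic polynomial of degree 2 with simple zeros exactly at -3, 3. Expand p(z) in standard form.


The polynomial is p(z) = ∏_{α ∈ S} (z − α), where S = {-3, 3}.
Expanding the product yields: p(z) = z^2 -9.
The resulting polynomial has degree 2 and real coefficients as required.

p(z) = z^2 -9.


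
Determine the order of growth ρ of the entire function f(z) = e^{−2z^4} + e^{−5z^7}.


Each summand is entire of order 4 and 7 respectively (as in the single-exponential case). The order of a sum is at most the max of the orders, so ρ ≤ 7. For the lower bound: on |z|=r choose arg z so that -5z^7 is real positive; then |e^{-5z^7}| = e^{5r^7} while |e^{-2z^4}| ≤ e^{2r^4} = o(e^{5r^7}). So |f| ≥ e^{5r^7}(1 − o(1)) and ρ ≥ 7. Hence ρ = max(4, 7) = 7.
Therefore ρ = 7.

Order ρ = 7.


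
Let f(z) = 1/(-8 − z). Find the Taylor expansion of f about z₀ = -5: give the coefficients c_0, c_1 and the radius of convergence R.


Let w = z − z₀, so z = z₀ + w.
Then -8 − z = -8 − (z₀ + w) = (-8 − z₀) − w = -3 − w.
f(z) = 1/(-3 − w) = (1/(-3)) · 1/(1 − w/(-3)) = Σ_{n≥0} w^n / (-3)^(n+1).
So c_n = 1/(-3)^(n+1):
  c_0 = 1/(-3)^1 = -1/3.
  c_1 = 1/(-3)^2 = 1/9.
The series is valid for |w/d| < 1, i.e. |z − z₀| < |d|.
Radius of convergence: R = |-8 − z₀| = |-3| = 3 (distance from z₀ to the singularity z = -8).

c_0 = -1/3, c_1 = 1/9; R = 3.


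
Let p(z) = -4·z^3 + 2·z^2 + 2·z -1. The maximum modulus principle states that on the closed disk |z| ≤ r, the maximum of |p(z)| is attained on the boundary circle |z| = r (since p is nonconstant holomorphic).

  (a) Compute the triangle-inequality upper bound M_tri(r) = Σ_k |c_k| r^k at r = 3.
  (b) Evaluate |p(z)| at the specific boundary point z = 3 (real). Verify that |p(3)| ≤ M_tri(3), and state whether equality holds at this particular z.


Coefficients: c_0 = -1, c_1 = 2, c_2 = 2, c_3 = -4. Radius r = 3.
Part (a). Triangle bound: M_tri(r) = Σ_k |c_k| r^k
  = |-1|·3^0 + |2|·3^1 + |2|·3^2 + |-4|·3^3
  = 1 + 6 + 18 + 108 = 133.
This bounds M(r) := max_{|z|=r} |p(z)| from above; equality holds iff all terms c_k z^k can be made to align in phase at a single z on |z|=r.
Part (b). At z = 3 (real, on the circle |z| = r):
  p(3) = (-1)·3^0 + (2)·3^1 + (2)·3^2 + (-4)·3^3 = -85.
  |p(3)| = 85.
Check: |p(3)| = 85 ≤ 133 = M_tri(3). ✓ Equality does not hold at z = 3 (the coefficients have mixed signs, so the terms do not all align in phase there).

M_tri(3) = 133; |p(3)| = 85; equality at z=3: no.


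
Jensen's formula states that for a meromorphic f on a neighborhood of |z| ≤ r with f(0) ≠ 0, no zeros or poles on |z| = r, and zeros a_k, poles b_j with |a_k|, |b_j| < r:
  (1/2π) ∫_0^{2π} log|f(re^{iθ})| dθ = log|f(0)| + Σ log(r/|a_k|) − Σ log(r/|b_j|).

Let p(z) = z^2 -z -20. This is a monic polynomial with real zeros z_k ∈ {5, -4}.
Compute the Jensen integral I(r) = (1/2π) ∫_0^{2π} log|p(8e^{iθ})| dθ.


Zeros: -4, 5; r = 8.
Inside |z| < r: -4, 5. Outside (|z| ≥ r): ∅.
p(0) = -20, so log|p(0)| = log(20) = 2.9957.
Apply Jensen: I(r) = log|p(0)| + Σ_k log(r/|z_k|), summed over zeros inside |z| < r.
  log(r/|z_k|) for z_k = 5: log(8/5) = 0.4700
  log(r/|z_k|) for z_k = -4: log(8/4) = 0.6931
Sum over inside zeros: 1.1632.
I(r) = log|p(0)| + (inside sum) = 2.9957 + 1.1632 = 4.1589.
Closed form (all zeros inside, monic): I(r) = n·log(r) = 2·log(8) = 4.1589. ✓

I(r) ≈ 4.1589.


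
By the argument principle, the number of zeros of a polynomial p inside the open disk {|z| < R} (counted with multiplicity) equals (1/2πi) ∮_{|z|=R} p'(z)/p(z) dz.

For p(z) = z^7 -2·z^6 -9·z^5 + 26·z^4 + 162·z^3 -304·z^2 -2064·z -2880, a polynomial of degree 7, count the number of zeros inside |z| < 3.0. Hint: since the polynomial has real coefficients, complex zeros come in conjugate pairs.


The zeros of p are: 4, (-2 + 2i), (-2 - 2i), (-2 + 1i), (-2 - 1i), (3 + 3i), (3 - 3i).
Their magnitudes are: 4, 2.828, 2.828, 2.236, 2.236, 4.243, 4.243.
Zeros with |z| < R = 3.0: (-2 + 2i), (-2 - 2i), (-2 + 1i), (-2 - 1i).
Count = 4.
By the argument principle, (1/2πi) ∮_{|z|=R} p'(z)/p(z) dz equals exactly this count.

Number of zeros inside |z| < 3.0: 4.


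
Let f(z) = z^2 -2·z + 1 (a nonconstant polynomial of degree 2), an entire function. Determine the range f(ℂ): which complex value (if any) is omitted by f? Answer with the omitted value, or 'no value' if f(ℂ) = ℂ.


Little Picard bounds the complement of f(ℂ) to at most one point.
For every w ∈ ℂ, the equation p(z) − w = 0 is a nonconstant polynomial in z and hence has at least one root by the fundamental theorem of algebra. So p is surjective onto ℂ, omitting no value.

Omitted value: no value.


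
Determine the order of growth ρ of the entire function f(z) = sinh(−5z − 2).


sinh(w) is a linear combination of e^{iw} and e^{−iw} (or e^w, e^{−w} in the hyperbolic case), so |sinh(w)| ≤ e^{|w|}. With w = −5z − 2, |w| ≤ 5|z| + 2 = 5r + 2 on |z| = r, giving M(r) ≤ e^{5r + 2}, so ρ ≤ 1. On a suitable ray (z = it for sin/cos; z = t for sinh/cosh, t real → ∞), |sinh(−5z − 2)| grows like e^{5|t|}/2, so ρ ≥ 1. Hence ρ = 1.
Therefore ρ = 1.

Order ρ = 1.


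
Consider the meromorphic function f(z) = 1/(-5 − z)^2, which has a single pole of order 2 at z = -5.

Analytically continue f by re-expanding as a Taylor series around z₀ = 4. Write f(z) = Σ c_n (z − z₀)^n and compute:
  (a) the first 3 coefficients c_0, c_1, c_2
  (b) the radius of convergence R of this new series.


Let w = z − z₀, so z = z₀ + w.
Then -5 − z = -5 − (z₀ + w) = (-5 − z₀) − w = -9 − w.
f(z) = 1/(-9 − w)^2 = (1/(-9)^2) · (1 − w/(-9))^{−2}.
By the binomial series (1−u)^{−2} = Σ_{n≥0} C(n+1, 1) u^n for |u|<1, with u = w/(-9):
  c_n = C(n+1, 1) / (-9)^(n+2).
  c_0 = 1/(-9)^2 = 1/81.
  c_1 = 2/(-9)^3 = -2/729.
  c_2 = 3/(-9)^4 = 1/2187.
The series is valid for |w/d| < 1, i.e. |z − z₀| < |d|.
Radius of convergence: R = |-5 − z₀| = |-9| = 9 (distance from z₀ to the singularity z = -5).

c_0 = 1/81, c_1 = -2/729, c_2 = 1/2187; R = 9.


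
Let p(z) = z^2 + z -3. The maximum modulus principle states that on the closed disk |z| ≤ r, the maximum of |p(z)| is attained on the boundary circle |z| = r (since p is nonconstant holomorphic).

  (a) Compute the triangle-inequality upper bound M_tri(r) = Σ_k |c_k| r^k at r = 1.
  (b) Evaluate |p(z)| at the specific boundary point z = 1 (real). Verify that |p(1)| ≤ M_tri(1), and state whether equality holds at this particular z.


Coefficients: c_0 = -3, c_1 = 1, c_2 = 1. Radius r = 1.
Part (a). Triangle bound: M_tri(r) = Σ_k |c_k| r^k
  = |-3|·1^0 + |1|·1^1 + |1|·1^2
  = 3 + 1 + 1 = 5.
This bounds M(r) := max_{|z|=r} |p(z)| from above; equality holds iff all terms c_k z^k can be made to align in phase at a single z on |z|=r.
Part (b). At z = 1 (real, on the circle |z| = r):
  p(1) = (-3)·1^0 + (1)·1^1 + (1)·1^2 = -1.
  |p(1)| = 1.
Check: |p(1)| = 1 ≤ 5 = M_tri(1). ✓ Equality does not hold at z = 1 (the coefficients have mixed signs, so the terms do not all align in phase there).

M_tri(1) = 5; |p(1)| = 1; equality at z=1: no.
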